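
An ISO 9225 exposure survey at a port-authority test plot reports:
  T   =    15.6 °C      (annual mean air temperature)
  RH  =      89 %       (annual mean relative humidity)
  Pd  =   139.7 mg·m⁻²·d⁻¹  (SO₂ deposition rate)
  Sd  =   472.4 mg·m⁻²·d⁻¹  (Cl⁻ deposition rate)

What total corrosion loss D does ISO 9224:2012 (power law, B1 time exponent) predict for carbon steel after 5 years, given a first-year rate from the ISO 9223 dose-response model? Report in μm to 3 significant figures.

carbon steel: T>10 °C ⇒ hinge -0.054·(15.6−10) = -0.3024
  Pd branch = 1.77·Pd^0.52·e^(0.02·RH+f) = 101.2 μm/a
  Sd branch = 0.102·Sd^0.62·e^(0.033·RH+0.04·T) = 163.4 μm/a
  sum: 101.2 + 163.4 → r_corr = 264.6 μm/a
Power-law: D(5) = r_corr · 5^0.523
  D(5) = 264.6 × 5^0.523 = 264.6 × 2.32 = 613.9 μm

D(5) = 614 μm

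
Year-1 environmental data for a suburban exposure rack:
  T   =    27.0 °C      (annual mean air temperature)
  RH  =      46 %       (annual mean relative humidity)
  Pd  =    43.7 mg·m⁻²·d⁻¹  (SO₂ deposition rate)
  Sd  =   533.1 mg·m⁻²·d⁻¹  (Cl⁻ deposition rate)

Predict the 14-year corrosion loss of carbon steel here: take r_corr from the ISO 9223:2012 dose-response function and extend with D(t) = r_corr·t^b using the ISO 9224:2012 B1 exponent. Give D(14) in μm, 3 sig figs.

carbon steel: temperature factor f = -0.054·(17.0) = -0.9180
  SO₂ term: 1.77·43.7^0.52·exp(0.02·46-0.9180) = 12.64
  Sd branch = 0.102·Sd^0.62·e^(0.033·RH+0.04·T) = 67.22 μm/a
  r_corr = 12.64 + 67.22 = 79.87 μm/a
Power-law: D(14) = r_corr · 14^0.523
  D(14) = 79.87 × 14^0.523 = 79.87 × 3.976 = 317.5 μm

D(14) = 318 μm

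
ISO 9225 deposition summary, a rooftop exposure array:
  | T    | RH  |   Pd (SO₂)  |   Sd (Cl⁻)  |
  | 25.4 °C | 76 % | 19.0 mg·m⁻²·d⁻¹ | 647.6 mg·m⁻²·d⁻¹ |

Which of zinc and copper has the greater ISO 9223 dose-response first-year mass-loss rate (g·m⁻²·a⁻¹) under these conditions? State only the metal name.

zinc: temperature factor f = -0.071·(15.4) = -1.0934
  SO₂ term: 0.0129·19.0^0.44·exp(0.046·76-1.0934) = 0.5208
  Sd branch = 0.0175·Sd^0.57·e^(0.008·RH+0.085·T) = 11.15 μm/a
  sum: 0.5208 + 11.15 → r_corr = 11.67 μm/a
  mass loss = 11.67 μm/a × 7.14 g/cm³ = 83.31 g·m⁻²·a⁻¹
copper: temperature factor f = -0.080·(15.4) = -1.2320
  Pd branch = 0.0053·Pd^0.26·e^(0.059·RH+f) = 0.2945 μm/a
  Cl⁻ term: 0.01025·647.6^0.27·exp(0.036·76+0.049·25.4) = 3.152
  sum: 0.2945 + 3.152 → r_corr = 3.446 μm/a
  mass loss = 3.446 μm/a × 8.96 g/cm³ = 30.88 g·m⁻²·a⁻¹
Ordering by g·m⁻²·a⁻¹: zinc (83.3) > copper (30.9)

zinc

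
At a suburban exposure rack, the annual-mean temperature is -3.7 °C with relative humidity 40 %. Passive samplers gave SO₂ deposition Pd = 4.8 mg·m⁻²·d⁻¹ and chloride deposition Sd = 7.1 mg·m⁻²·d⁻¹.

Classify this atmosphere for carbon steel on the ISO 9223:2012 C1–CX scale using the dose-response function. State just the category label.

carbon steel: temperature factor f = +0.150·(-13.7) = -2.0550
  SO₂ term: 1.77·4.8^0.52·exp(0.02·40-2.0550) = 1.141
  Cl⁻ term: 0.102·7.1^0.62·exp(0.033·40+0.04·-3.7) = 1.11
  sum: 1.141 + 1.11 → r_corr = 2.251 μm/a
2.25 μm/a falls in (1.3, 25] for carbon steel → category C2

C2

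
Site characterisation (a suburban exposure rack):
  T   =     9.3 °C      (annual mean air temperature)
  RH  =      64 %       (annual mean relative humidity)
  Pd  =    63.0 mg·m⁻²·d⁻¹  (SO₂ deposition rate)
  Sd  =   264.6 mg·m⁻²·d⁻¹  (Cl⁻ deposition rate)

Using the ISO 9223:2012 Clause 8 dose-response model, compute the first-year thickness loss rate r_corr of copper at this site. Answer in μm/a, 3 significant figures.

r_corr = 1.35 μm/a

copper: temperature factor f = +0.126·(-0.7) = -0.0882
  Pd branch = 0.0053·Pd^0.26·e^(0.059·RH+f) = 0.6219 μm/a
  Sd branch = 0.01025·Sd^0.27·e^(0.036·RH+0.049·T) = 0.73 μm/a
  r_corr = 0.6219 + 0.73 = 1.352 μm/a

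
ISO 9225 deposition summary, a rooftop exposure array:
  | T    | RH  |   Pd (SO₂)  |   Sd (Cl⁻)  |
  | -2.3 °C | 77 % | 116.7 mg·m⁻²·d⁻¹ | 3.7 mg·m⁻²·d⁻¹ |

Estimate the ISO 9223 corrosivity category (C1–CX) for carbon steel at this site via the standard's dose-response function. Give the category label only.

carbon steel: f(T) = +0.150·(T−10) [T≤10 °C] = -1.8450
  Pd branch = 1.77·Pd^0.52·e^(0.02·RH+f) = 15.5 μm/a
  Cl⁻ term: 0.102·3.7^0.62·exp(0.033·77+0.04·-2.3) = 2.657
  r_corr = 15.5 + 2.657 = 18.16 μm/a
ISO 9223 Table 2 (carbon steel): 1.3 < 18.2 ≤ 25 μm/a ⇒ C2

C2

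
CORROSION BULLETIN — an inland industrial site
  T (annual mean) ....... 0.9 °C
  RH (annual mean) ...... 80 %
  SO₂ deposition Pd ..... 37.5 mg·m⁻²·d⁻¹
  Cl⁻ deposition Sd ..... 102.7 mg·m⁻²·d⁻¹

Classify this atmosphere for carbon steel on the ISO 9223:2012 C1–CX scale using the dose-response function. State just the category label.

C3

carbon steel: temperature factor f = +0.150·(-9.1) = -1.3650
  sulphur-dioxide contribution → 14.74 μm/a
  chloride contribution → 26.18 μm/a
  ⇒ r_corr(carbon steel) = 40.92 μm/a
ISO 9223 Table 2 (carbon steel): 25 < 40.9 ≤ 50 μm/a ⇒ C3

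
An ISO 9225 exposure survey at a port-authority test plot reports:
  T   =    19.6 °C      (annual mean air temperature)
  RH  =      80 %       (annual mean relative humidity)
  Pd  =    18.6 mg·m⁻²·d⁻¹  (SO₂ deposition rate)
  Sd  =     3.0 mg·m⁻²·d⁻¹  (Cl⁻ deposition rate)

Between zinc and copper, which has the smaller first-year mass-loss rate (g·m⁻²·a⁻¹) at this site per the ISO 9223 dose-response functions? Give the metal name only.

zinc

zinc: T>10 °C ⇒ hinge -0.071·(19.6−10) = -0.6816
  Pd branch = 0.0129·Pd^0.44·e^(0.046·RH+f) = 0.9362 μm/a
  Cl⁻ term: 0.0175·3.0^0.57·exp(0.008·80+0.085·19.6) = 0.3285
  sum: 0.9362 + 0.3285 → r_corr = 1.265 μm/a
  mass loss = 1.265 μm/a × 7.14 g/cm³ = 9.03 g·m⁻²·a⁻¹
copper: f(T) = -0.080·(T−10) [T>10 °C] = -0.7680
  Pd branch = 0.0053·Pd^0.26·e^(0.059·RH+f) = 0.5898 μm/a
  Sd branch = 0.01025·Sd^0.27·e^(0.036·RH+0.049·T) = 0.6418 μm/a
  sum: 0.5898 + 0.6418 → r_corr = 1.232 μm/a
  mass loss = 1.232 μm/a × 8.96 g/cm³ = 11.03 g·m⁻²·a⁻¹
Ordering by g·m⁻²·a⁻¹: copper (11) > zinc (9.03)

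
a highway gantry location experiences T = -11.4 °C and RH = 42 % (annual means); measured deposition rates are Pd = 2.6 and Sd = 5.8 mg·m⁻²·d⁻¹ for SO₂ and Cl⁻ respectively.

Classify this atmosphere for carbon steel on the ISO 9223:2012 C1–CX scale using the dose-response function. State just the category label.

carbon steel: T≤10 °C ⇒ hinge +0.150·(-11.4−10) = -3.2100
  Pd branch = 1.77·Pd^0.52·e^(0.02·RH+f) = 0.2719 μm/a
  Cl⁻ term: 0.102·5.8^0.62·exp(0.033·42+0.04·-11.4) = 0.7688
  r_corr = 0.2719 + 0.7688 = 1.041 μm/a
1.04 μm/a falls in (0, 1.3] for carbon steel → category C1

C1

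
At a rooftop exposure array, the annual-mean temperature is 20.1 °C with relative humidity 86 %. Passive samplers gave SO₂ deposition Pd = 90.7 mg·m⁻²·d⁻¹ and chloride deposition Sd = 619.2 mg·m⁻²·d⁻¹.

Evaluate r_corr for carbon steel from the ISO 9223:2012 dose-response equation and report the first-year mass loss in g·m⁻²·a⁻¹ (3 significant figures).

r_corr = 2.11e+03 g·m⁻²·a⁻¹

carbon steel: f(T) = -0.054·(T−10) [T>10 °C] = -0.5454
  SO₂ term: 1.77·90.7^0.52·exp(0.02·86-0.5454) = 59.71
  Cl⁻ term: 0.102·619.2^0.62·exp(0.033·86+0.04·20.1) = 209.5
  sum: 59.71 + 209.5 → r_corr = 269.2 μm/a
Convert to mass loss: 269.2 μm/a × 7.85 g/cm³ = 2113 g·m⁻²·a⁻¹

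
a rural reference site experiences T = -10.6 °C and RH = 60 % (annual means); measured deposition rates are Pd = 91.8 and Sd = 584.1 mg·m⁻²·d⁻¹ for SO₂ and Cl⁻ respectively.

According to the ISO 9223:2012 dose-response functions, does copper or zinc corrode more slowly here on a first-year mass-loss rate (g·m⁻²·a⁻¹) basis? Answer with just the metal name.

copper

copper: T≤10 °C ⇒ hinge +0.126·(-10.6−10) = -2.5956
  Pd branch = 0.0053·Pd^0.26·e^(0.059·RH+f) = 0.04413 μm/a
  Cl⁻ term: 0.01025·584.1^0.27·exp(0.036·60+0.049·-10.6) = 0.2952
  r_corr = 0.04413 + 0.2952 = 0.3394 μm/a
  mass loss = 0.3394 μm/a × 8.96 g/cm³ = 3.041 g·m⁻²·a⁻¹
zinc: temperature factor f = +0.038·(-20.6) = -0.7828
  SO₂ term: 0.0129·91.8^0.44·exp(0.046·60-0.7828) = 0.6807
  Sd branch = 0.0175·Sd^0.57·e^(0.008·RH+0.085·T) = 0.4336 μm/a
  r_corr = 0.6807 + 0.4336 = 1.114 μm/a
  mass loss = 1.114 μm/a × 7.14 g/cm³ = 7.956 g·m⁻²·a⁻¹
Ordering by g·m⁻²·a⁻¹: zinc (7.96) > copper (3.04)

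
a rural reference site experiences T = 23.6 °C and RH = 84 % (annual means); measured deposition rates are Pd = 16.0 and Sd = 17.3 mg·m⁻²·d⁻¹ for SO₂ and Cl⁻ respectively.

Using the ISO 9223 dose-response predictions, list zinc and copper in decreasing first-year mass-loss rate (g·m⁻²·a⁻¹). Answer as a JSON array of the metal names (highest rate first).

zinc: T>10 °C ⇒ hinge -0.071·(23.6−10) = -0.9656
  SO₂ term: 0.0129·16.0^0.44·exp(0.046·84-0.9656) = 0.7928
  Sd branch = 0.0175·Sd^0.57·e^(0.008·RH+0.085·T) = 1.293 μm/a
  sum: 0.7928 + 1.293 → r_corr = 2.086 μm/a
  mass loss = 2.086 μm/a × 7.14 g/cm³ = 14.9 g·m⁻²·a⁻¹
copper: temperature factor f = -0.080·(13.6) = -1.0880
  SO₂ term: 0.0053·16.0^0.26·exp(0.059·84-1.0880) = 0.5214
  Sd branch = 0.01025·Sd^0.27·e^(0.036·RH+0.049·T) = 1.447 μm/a
  sum: 0.5214 + 1.447 → r_corr = 1.969 μm/a
  mass loss = 1.969 μm/a × 8.96 g/cm³ = 17.64 g·m⁻²·a⁻¹
Ordering by g·m⁻²·a⁻¹: copper (17.6) > zinc (14.9)

["copper", "zinc"]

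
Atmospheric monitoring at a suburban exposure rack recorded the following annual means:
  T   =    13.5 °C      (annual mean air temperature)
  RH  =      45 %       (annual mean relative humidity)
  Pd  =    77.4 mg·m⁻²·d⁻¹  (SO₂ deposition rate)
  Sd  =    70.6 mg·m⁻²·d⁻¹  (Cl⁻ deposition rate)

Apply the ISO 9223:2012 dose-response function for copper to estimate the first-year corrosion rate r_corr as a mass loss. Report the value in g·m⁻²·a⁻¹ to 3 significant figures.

copper: f(T) = -0.080·(T−10) [T>10 °C] = -0.2800
  Pd branch = 0.0053·Pd^0.26·e^(0.059·RH+f) = 0.1765 μm/a
  Sd branch = 0.01025·Sd^0.27·e^(0.036·RH+0.049·T) = 0.3168 μm/a
  r_corr = 0.1765 + 0.3168 = 0.4933 μm/a
Convert to mass loss: 0.4933 μm/a × 8.96 g/cm³ = 4.42 g·m⁻²·a⁻¹

r_corr = 4.42 g·m⁻²·a⁻¹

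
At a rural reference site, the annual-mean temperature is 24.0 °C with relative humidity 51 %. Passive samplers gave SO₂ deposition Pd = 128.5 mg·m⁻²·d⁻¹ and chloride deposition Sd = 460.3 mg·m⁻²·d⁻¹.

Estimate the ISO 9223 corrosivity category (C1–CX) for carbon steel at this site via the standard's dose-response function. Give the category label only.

carbon steel: temperature factor f = -0.054·(14.0) = -0.7560
  sulphur-dioxide contribution → 28.79 μm/a
  chloride contribution → 64.2 μm/a
  ⇒ r_corr(carbon steel) = 92.99 μm/a
Category bounds: 80…200 μm/a bracket r_corr ⇒ C5

C5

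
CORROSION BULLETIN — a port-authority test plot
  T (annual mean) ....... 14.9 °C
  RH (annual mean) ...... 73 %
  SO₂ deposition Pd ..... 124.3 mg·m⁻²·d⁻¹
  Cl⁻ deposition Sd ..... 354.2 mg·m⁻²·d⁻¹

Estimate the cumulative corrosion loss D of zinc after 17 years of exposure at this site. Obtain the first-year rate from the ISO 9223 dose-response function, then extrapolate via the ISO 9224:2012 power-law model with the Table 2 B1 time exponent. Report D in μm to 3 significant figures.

D(17) = 53.5 μm

zinc: f(T) = -0.071·(T−10) [T>10 °C] = -0.3479
  SO₂ term: 0.0129·124.3^0.44·exp(0.046·73-0.3479) = 2.185
  Cl⁻ term: 0.0175·354.2^0.57·exp(0.008·73+0.085·14.9) = 3.161
  r_corr = 2.185 + 3.161 = 5.345 μm/a
Power-law: D(17) = r_corr · 17^0.813
  D(17) = 5.345 × 17^0.813 = 5.345 × 10.01 = 53.5 μm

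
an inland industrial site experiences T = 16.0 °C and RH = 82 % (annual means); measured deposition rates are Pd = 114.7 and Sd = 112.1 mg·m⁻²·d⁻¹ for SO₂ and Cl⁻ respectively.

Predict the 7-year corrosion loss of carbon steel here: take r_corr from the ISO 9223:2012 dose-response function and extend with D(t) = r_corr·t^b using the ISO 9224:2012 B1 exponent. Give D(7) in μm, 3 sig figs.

carbon steel: f(T) = -0.054·(T−10) [T>10 °C] = -0.3240
  Pd branch = 1.77·Pd^0.52·e^(0.02·RH+f) = 77.71 μm/a
  Sd branch = 0.102·Sd^0.62·e^(0.033·RH+0.04·T) = 54.01 μm/a
  r_corr = 77.71 + 54.01 = 131.7 μm/a
Power-law: D(7) = r_corr · 7^0.523
  D(7) = 131.7 × 7^0.523 = 131.7 × 2.767 = 364.5 μm

D(7) = 364 μm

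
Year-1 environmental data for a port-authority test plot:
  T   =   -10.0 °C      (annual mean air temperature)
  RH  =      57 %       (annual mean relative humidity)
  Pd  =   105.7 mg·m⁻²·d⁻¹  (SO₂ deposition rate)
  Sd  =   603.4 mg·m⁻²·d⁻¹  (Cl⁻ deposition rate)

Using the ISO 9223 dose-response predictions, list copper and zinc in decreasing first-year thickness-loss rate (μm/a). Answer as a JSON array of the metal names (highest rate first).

["zinc", "copper"]

copper: f(T) = +0.126·(T−10) [T≤10 °C] = -2.5200
  sulphur-dioxide contribution → 0.04137 μm/a
  chloride contribution → 0.2753 μm/a
  total first-year rate 0.3167 μm/a
zinc: temperature factor f = +0.038·(-20.0) = -0.7600
  sulphur-dioxide contribution → 0.6454 μm/a
  chloride contribution → 0.4538 μm/a
  ⇒ r_corr(zinc) = 1.099 μm/a
Ordering by μm/a: zinc (1.1) > copper (0.317)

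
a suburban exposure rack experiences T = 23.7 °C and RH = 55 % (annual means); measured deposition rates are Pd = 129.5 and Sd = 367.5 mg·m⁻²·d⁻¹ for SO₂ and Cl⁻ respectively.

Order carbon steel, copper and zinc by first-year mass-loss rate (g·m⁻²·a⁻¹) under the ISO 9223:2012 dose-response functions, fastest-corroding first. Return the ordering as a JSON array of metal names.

["carbon steel", "zinc", "copper"]

carbon steel: temperature factor f = -0.054·(13.7) = -0.7398
  Pd branch = 1.77·Pd^0.52·e^(0.02·RH+f) = 31.83 μm/a
  Sd branch = 0.102·Sd^0.62·e^(0.033·RH+0.04·T) = 62.95 μm/a
  r_corr = 31.83 + 62.95 = 94.78 μm/a
  mass loss = 94.78 μm/a × 7.85 g/cm³ = 744 g·m⁻²·a⁻¹
copper: temperature factor f = -0.080·(13.7) = -1.0960
  Pd branch = 0.0053·Pd^0.26·e^(0.059·RH+f) = 0.161 μm/a
  Cl⁻ term: 0.01025·367.5^0.27·exp(0.036·55+0.049·23.7) = 1.168
  r_corr = 0.161 + 1.168 = 1.329 μm/a
  mass loss = 1.329 μm/a × 8.96 g/cm³ = 11.91 g·m⁻²·a⁻¹
zinc: temperature factor f = -0.071·(13.7) = -0.9727
  SO₂ term: 0.0129·129.5^0.44·exp(0.046·55-0.9727) = 0.5204
  Sd branch = 0.0175·Sd^0.57·e^(0.008·RH+0.085·T) = 5.905 μm/a
  sum: 0.5204 + 5.905 → r_corr = 6.425 μm/a
  mass loss = 6.425 μm/a × 7.14 g/cm³ = 45.88 g·m⁻²·a⁻¹
Ordering by g·m⁻²·a⁻¹: carbon steel (744) > zinc (45.9) > copper (11.9)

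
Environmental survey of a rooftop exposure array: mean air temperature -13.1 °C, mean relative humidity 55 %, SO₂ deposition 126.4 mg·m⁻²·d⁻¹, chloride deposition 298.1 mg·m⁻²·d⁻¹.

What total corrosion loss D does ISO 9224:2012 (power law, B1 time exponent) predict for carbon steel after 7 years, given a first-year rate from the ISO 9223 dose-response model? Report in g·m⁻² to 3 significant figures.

D(7) = 320 g·m⁻²

carbon steel: T≤10 °C ⇒ hinge +0.150·(-13.1−10) = -3.4650
  sulphur-dioxide contribution → 2.06 μm/a
  chloride contribution → 12.69 μm/a
  ⇒ r_corr(carbon steel) = 14.75 μm/a
Long-term exponent b (ISO 9224 Table 2, B1) = 0.523
  D(7) = 14.75 × 7^0.523 = 14.75 × 2.767 = 40.8 μm
  Mass loss = 40.8 μm × 7.85 g/cm³ = 320.3 g·m⁻²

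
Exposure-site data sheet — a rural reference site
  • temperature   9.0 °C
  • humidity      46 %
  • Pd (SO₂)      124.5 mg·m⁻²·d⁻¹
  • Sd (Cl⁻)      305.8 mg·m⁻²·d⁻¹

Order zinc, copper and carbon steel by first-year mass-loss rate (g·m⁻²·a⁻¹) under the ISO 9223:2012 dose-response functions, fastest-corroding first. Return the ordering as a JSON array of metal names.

zinc: temperature factor f = +0.038·(-1.0) = -0.0380
  Pd branch = 0.0129·Pd^0.44·e^(0.046·RH+f) = 0.8609 μm/a
  Sd branch = 0.0175·Sd^0.57·e^(0.008·RH+0.085·T) = 1.418 μm/a
  r_corr = 0.8609 + 1.418 = 2.279 μm/a
  mass loss = 2.279 μm/a × 7.14 g/cm³ = 16.27 g·m⁻²·a⁻¹
copper: f(T) = +0.126·(T−10) [T≤10 °C] = -0.1260
  SO₂ term: 0.0053·124.5^0.26·exp(0.059·46-0.1260) = 0.2472
  Cl⁻ term: 0.01025·305.8^0.27·exp(0.036·46+0.049·9.0) = 0.3913
  r_corr = 0.2472 + 0.3913 = 0.6385 μm/a
  mass loss = 0.6385 μm/a × 8.96 g/cm³ = 5.721 g·m⁻²·a⁻¹
carbon steel: temperature factor f = +0.150·(-1.0) = -0.1500
  SO₂ term: 1.77·124.5^0.52·exp(0.02·46-0.1500) = 46.98
  Sd branch = 0.102·Sd^0.62·e^(0.033·RH+0.04·T) = 23.18 μm/a
  sum: 46.98 + 23.18 → r_corr = 70.16 μm/a
  mass loss = 70.16 μm/a × 7.85 g/cm³ = 550.7 g·m⁻²·a⁻¹
Ordering by g·m⁻²·a⁻¹: carbon steel (551) > zinc (16.3) > copper (5.72)

["carbon steel", "zinc", "copper"]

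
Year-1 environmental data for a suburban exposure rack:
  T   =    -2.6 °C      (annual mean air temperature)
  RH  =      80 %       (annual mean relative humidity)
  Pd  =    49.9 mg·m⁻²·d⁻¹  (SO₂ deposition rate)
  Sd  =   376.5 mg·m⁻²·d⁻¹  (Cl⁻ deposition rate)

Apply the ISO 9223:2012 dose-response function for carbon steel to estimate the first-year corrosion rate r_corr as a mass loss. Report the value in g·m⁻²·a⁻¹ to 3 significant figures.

carbon steel: T≤10 °C ⇒ hinge +0.150·(-2.6−10) = -1.8900
  Pd branch = 1.77·Pd^0.52·e^(0.02·RH+f) = 10.12 μm/a
  Sd branch = 0.102·Sd^0.62·e^(0.033·RH+0.04·T) = 50.93 μm/a
  sum: 10.12 + 50.93 → r_corr = 61.04 μm/a
Convert to mass loss: 61.04 μm/a × 7.85 g/cm³ = 479.2 g·m⁻²·a⁻¹

r_corr = 479 g·m⁻²·a⁻¹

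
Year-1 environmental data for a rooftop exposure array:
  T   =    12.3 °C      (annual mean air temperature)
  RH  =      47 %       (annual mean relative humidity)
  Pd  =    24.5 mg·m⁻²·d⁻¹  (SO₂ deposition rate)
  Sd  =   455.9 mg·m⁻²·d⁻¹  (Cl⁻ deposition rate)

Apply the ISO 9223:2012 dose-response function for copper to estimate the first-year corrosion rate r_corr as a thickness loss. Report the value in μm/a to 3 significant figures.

r_corr = 0.693 μm/a

copper: temperature factor f = -0.080·(2.3) = -0.1840
  sulphur-dioxide contribution → 0.1621 μm/a
  chloride contribution → 0.5311 μm/a
  ⇒ r_corr(copper) = 0.6932 μm/a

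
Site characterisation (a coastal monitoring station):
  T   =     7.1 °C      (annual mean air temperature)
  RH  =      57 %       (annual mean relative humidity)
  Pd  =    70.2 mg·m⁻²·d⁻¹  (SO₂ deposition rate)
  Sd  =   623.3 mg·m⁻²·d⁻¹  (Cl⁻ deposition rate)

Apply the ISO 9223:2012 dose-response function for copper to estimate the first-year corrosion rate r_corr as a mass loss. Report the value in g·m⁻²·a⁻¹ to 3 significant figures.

r_corr = 8.63 g·m⁻²·a⁻¹

copper: f(T) = +0.126·(T−10) [T≤10 °C] = -0.3654
  Pd branch = 0.0053·Pd^0.26·e^(0.059·RH+f) = 0.3207 μm/a
  Sd branch = 0.01025·Sd^0.27·e^(0.036·RH+0.049·T) = 0.642 μm/a
  r_corr = 0.3207 + 0.642 = 0.9628 μm/a
Convert to mass loss: 0.9628 μm/a × 8.96 g/cm³ = 8.626 g·m⁻²·a⁻¹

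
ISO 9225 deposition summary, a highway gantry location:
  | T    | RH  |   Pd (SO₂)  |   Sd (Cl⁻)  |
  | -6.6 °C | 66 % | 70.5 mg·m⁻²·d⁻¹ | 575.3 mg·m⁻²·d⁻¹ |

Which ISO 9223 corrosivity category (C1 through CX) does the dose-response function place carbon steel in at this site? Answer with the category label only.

carbon steel: T≤10 °C ⇒ hinge +0.150·(-6.6−10) = -2.4900
  SO₂ term: 1.77·70.5^0.52·exp(0.02·66-2.4900) = 5.022
  Sd branch = 0.102·Sd^0.62·e^(0.033·RH+0.04·T) = 35.56 μm/a
  sum: 5.022 + 35.56 → r_corr = 40.58 μm/a
Category bounds: 25…50 μm/a bracket r_corr ⇒ C3

C3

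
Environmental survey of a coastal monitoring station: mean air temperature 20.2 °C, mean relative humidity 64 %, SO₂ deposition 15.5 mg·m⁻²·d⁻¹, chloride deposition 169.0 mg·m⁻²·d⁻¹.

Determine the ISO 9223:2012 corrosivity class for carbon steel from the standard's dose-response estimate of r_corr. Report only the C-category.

carbon steel: f(T) = -0.054·(T−10) [T>10 °C] = -0.5508
  SO₂ term: 1.77·15.5^0.52·exp(0.02·64-0.5508) = 15.26
  Sd branch = 0.102·Sd^0.62·e^(0.033·RH+0.04·T) = 45.5 μm/a
  sum: 15.26 + 45.5 → r_corr = 60.76 μm/a
ISO 9223 Table 2 (carbon steel): 50 < 60.8 ≤ 80 μm/a ⇒ C4

C4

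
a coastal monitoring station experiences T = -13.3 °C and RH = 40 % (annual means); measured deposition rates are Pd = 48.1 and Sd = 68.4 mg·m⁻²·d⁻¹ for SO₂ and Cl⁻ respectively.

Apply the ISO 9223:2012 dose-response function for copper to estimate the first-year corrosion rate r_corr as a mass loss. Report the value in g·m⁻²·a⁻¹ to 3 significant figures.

r_corr = 0.705 g·m⁻²·a⁻¹

copper: T≤10 °C ⇒ hinge +0.126·(-13.3−10) = -2.9358
  Pd branch = 0.0053·Pd^0.26·e^(0.059·RH+f) = 0.008158 μm/a
  Sd branch = 0.01025·Sd^0.27·e^(0.036·RH+0.049·T) = 0.07056 μm/a
  sum: 0.008158 + 0.07056 → r_corr = 0.07872 μm/a
Convert to mass loss: 0.07872 μm/a × 8.96 g/cm³ = 0.7053 g·m⁻²·a⁻¹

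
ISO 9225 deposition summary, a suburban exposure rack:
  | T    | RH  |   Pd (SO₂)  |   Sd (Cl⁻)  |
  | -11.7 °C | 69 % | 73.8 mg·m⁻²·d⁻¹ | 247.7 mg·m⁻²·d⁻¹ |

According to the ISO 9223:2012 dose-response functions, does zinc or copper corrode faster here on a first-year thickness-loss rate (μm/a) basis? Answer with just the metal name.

zinc: temperature factor f = +0.038·(-21.7) = -0.8246
  SO₂ term: 0.0129·73.8^0.44·exp(0.046·69-0.8246) = 0.8972
  Cl⁻ term: 0.0175·247.7^0.57·exp(0.008·69+0.085·-11.7) = 0.2603
  r_corr = 0.8972 + 0.2603 = 1.157 μm/a
copper: temperature factor f = +0.126·(-21.7) = -2.7342
  SO₂ term: 0.0053·73.8^0.26·exp(0.059·69-2.7342) = 0.06174
  Sd branch = 0.01025·Sd^0.27·e^(0.036·RH+0.049·T) = 0.3068 μm/a
  r_corr = 0.06174 + 0.3068 = 0.3686 μm/a
Ordering by μm/a: zinc (1.16) > copper (0.369)

zinc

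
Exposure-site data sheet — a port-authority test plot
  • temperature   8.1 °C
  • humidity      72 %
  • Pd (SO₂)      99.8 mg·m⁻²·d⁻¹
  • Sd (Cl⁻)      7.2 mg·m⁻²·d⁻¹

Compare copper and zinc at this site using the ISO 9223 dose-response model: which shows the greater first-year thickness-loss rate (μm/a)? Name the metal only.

copper: temperature factor f = +0.126·(-1.9) = -0.2394
  SO₂ term: 0.0053·99.8^0.26·exp(0.059·72-0.2394) = 0.966
  Cl⁻ term: 0.01025·7.2^0.27·exp(0.036·72+0.049·8.1) = 0.3469
  r_corr = 0.966 + 0.3469 = 1.313 μm/a
zinc: f(T) = +0.038·(T−10) [T≤10 °C] = -0.0722
  Pd branch = 0.0129·Pd^0.44·e^(0.046·RH+f) = 2.496 μm/a
  Cl⁻ term: 0.0175·7.2^0.57·exp(0.008·72+0.085·8.1) = 0.1909
  r_corr = 2.496 + 0.1909 = 2.687 μm/a
Ordering by μm/a: zinc (2.69) > copper (1.31)

zinc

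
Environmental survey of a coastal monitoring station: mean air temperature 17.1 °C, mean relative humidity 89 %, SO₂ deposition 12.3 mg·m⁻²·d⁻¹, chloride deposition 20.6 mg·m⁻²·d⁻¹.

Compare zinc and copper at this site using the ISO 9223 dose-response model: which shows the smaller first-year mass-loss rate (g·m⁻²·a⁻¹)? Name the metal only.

zinc

zinc: temperature factor f = -0.071·(7.1) = -0.5041
  SO₂ term: 0.0129·12.3^0.44·exp(0.046·89-0.5041) = 1.41
  Sd branch = 0.0175·Sd^0.57·e^(0.008·RH+0.085·T) = 0.8559 μm/a
  r_corr = 1.41 + 0.8559 = 2.266 μm/a
  mass loss = 2.266 μm/a × 7.14 g/cm³ = 16.18 g·m⁻²·a⁻¹
copper: f(T) = -0.080·(T−10) [T>10 °C] = -0.5680
  Pd branch = 0.0053·Pd^0.26·e^(0.059·RH+f) = 1.1 μm/a
  Sd branch = 0.01025·Sd^0.27·e^(0.036·RH+0.049·T) = 1.321 μm/a
  r_corr = 1.1 + 1.321 = 2.421 μm/a
  mass loss = 2.421 μm/a × 8.96 g/cm³ = 21.69 g·m⁻²·a⁻¹
Ordering by g·m⁻²·a⁻¹: copper (21.7) > zinc (16.2)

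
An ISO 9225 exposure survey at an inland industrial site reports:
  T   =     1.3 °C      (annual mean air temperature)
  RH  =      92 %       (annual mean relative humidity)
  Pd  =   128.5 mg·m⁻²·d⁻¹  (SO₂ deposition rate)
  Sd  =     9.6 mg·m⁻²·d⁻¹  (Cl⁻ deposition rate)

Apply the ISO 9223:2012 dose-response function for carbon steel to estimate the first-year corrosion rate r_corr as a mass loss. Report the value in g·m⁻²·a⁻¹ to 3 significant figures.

carbon steel: T≤10 °C ⇒ hinge +0.150·(1.3−10) = -1.3050
  Pd branch = 1.77·Pd^0.52·e^(0.02·RH+f) = 37.75 μm/a
  Sd branch = 0.102·Sd^0.62·e^(0.033·RH+0.04·T) = 9.093 μm/a
  r_corr = 37.75 + 9.093 = 46.85 μm/a
Convert to mass loss: 46.85 μm/a × 7.85 g/cm³ = 367.7 g·m⁻²·a⁻¹

r_corr = 368 g·m⁻²·a⁻¹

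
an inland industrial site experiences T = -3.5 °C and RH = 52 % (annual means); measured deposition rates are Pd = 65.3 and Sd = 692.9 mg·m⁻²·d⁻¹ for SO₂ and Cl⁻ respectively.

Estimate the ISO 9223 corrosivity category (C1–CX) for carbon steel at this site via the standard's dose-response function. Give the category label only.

carbon steel: f(T) = +0.150·(T−10) [T≤10 °C] = -2.0250
  SO₂ term: 1.77·65.3^0.52·exp(0.02·52-2.0250) = 5.807
  Sd branch = 0.102·Sd^0.62·e^(0.033·RH+0.04·T) = 28.46 μm/a
  sum: 5.807 + 28.46 → r_corr = 34.27 μm/a
34.3 μm/a falls in (25, 50] for carbon steel → category C3

C3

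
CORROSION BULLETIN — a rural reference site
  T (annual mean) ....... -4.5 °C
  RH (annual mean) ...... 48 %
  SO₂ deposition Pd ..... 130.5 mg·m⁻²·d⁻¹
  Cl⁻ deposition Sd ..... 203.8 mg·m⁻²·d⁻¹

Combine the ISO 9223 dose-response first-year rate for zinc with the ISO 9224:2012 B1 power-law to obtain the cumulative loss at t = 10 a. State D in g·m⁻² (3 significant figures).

zinc: temperature factor f = +0.038·(-14.5) = -0.5510
  Pd branch = 0.0129·Pd^0.44·e^(0.046·RH+f) = 0.5769 μm/a
  Cl⁻ term: 0.0175·203.8^0.57·exp(0.008·48+0.085·-4.5) = 0.363
  r_corr = 0.5769 + 0.363 = 0.9399 μm/a
Long-term exponent b (ISO 9224 Table 2, B1) = 0.813
  D(10) = 0.9399 × 10^0.813 = 0.9399 × 6.501 = 6.111 μm
  Mass loss = 6.111 μm × 7.14 g/cm³ = 43.63 g·m⁻²

D(10) = 43.6 g·m⁻²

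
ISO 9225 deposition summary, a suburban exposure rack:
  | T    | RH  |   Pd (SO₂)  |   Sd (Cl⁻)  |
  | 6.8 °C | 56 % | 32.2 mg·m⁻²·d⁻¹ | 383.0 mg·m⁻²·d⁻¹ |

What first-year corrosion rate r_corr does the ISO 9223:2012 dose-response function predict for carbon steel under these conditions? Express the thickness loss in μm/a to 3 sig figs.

carbon steel: f(T) = +0.150·(T−10) [T≤10 °C] = -0.4800
  Pd branch = 1.77·Pd^0.52·e^(0.02·RH+f) = 20.42 μm/a
  Cl⁻ term: 0.102·383.0^0.62·exp(0.033·56+0.04·6.8) = 33.95
  r_corr = 20.42 + 33.95 = 54.37 μm/a

r_corr = 54.4 μm/a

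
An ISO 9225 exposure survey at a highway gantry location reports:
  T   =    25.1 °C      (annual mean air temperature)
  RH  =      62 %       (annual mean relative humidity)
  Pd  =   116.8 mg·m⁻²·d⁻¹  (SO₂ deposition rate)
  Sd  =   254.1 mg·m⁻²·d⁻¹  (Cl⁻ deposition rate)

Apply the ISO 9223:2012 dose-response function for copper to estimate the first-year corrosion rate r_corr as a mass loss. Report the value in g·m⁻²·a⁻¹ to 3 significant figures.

copper: T>10 °C ⇒ hinge -0.080·(25.1−10) = -1.2080
  SO₂ term: 0.0053·116.8^0.26·exp(0.059·62-1.2080) = 0.2118
  Sd branch = 0.01025·Sd^0.27·e^(0.036·RH+0.049·T) = 1.457 μm/a
  r_corr = 0.2118 + 1.457 = 1.669 μm/a
Convert to mass loss: 1.669 μm/a × 8.96 g/cm³ = 14.96 g·m⁻²·a⁻¹

r_corr = 15.0 g·m⁻²·a⁻¹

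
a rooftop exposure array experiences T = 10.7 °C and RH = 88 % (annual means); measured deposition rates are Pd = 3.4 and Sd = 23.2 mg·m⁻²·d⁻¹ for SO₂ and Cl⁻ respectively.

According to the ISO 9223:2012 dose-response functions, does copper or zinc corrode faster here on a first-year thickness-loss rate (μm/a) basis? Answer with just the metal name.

copper

copper: temperature factor f = -0.080·(0.7) = -0.0560
  SO₂ term: 0.0053·3.4^0.26·exp(0.059·88-0.0560) = 1.239
  Cl⁻ term: 0.01025·23.2^0.27·exp(0.036·88+0.049·10.7) = 0.9615
  r_corr = 1.239 + 0.9615 = 2.2 μm/a
zinc: temperature factor f = -0.071·(0.7) = -0.0497
  SO₂ term: 0.0129·3.4^0.44·exp(0.046·88-0.0497) = 1.205
  Sd branch = 0.0175·Sd^0.57·e^(0.008·RH+0.085·T) = 0.5274 μm/a
  r_corr = 1.205 + 0.5274 = 1.732 μm/a
Ordering by μm/a: copper (2.2) > zinc (1.73)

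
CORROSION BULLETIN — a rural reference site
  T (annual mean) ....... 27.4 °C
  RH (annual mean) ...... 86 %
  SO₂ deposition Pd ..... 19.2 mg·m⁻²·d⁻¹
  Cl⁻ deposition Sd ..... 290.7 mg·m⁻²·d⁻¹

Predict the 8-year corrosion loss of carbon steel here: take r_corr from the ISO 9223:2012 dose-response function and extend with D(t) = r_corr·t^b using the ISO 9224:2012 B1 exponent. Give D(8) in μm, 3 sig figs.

D(8) = 574 μm

carbon steel: T>10 °C ⇒ hinge -0.054·(27.4−10) = -0.9396
  sulphur-dioxide contribution → 17.96 μm/a
  chloride contribution → 175.6 μm/a
  total first-year rate 193.5 μm/a
ISO 9224: D(t) = r_corr · t^b with b = 0.523 (carbon steel, B1)
  D(8) = 193.5 × 8^0.523 = 193.5 × 2.967 = 574.2 μm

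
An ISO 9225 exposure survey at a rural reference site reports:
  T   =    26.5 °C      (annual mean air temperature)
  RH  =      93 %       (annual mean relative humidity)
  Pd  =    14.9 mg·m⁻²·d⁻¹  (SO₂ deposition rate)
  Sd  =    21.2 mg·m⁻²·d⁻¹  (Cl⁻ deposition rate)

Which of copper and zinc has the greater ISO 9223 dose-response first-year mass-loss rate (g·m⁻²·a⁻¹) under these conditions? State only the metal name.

copper

copper: f(T) = -0.080·(T−10) [T>10 °C] = -1.3200
  Pd branch = 0.0053·Pd^0.26·e^(0.059·RH+f) = 0.6903 μm/a
  Sd branch = 0.01025·Sd^0.27·e^(0.036·RH+0.049·T) = 2.437 μm/a
  r_corr = 0.6903 + 2.437 = 3.127 μm/a
  mass loss = 3.127 μm/a × 8.96 g/cm³ = 28.02 g·m⁻²·a⁻¹
zinc: f(T) = -0.071·(T−10) [T>10 °C] = -1.1715
  Pd branch = 0.0129·Pd^0.44·e^(0.046·RH+f) = 0.9461 μm/a
  Sd branch = 0.0175·Sd^0.57·e^(0.008·RH+0.085·T) = 1.997 μm/a
  sum: 0.9461 + 1.997 → r_corr = 2.943 μm/a
  mass loss = 2.943 μm/a × 7.14 g/cm³ = 21.01 g·m⁻²·a⁻¹
Ordering by g·m⁻²·a⁻¹: copper (28) > zinc (21)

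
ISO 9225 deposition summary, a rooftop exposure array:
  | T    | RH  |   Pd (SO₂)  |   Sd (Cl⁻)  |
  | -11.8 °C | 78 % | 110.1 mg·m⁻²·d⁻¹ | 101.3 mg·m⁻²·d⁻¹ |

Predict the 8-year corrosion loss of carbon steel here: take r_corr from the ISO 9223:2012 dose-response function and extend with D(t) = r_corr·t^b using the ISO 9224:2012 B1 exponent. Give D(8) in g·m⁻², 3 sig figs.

carbon steel: T≤10 °C ⇒ hinge +0.150·(-11.8−10) = -3.2700
  SO₂ term: 1.77·110.1^0.52·exp(0.02·78-3.2700) = 3.69
  Cl⁻ term: 0.102·101.3^0.62·exp(0.033·78+0.04·-11.8) = 14.62
  sum: 3.69 + 14.62 → r_corr = 18.31 μm/a
ISO 9224: D(t) = r_corr · t^b with b = 0.523 (carbon steel, B1)
  D(8) = 18.31 × 8^0.523 = 18.31 × 2.967 = 54.33 μm
  Mass loss = 54.33 μm × 7.85 g/cm³ = 426.5 g·m⁻²

D(8) = 426 g·m⁻²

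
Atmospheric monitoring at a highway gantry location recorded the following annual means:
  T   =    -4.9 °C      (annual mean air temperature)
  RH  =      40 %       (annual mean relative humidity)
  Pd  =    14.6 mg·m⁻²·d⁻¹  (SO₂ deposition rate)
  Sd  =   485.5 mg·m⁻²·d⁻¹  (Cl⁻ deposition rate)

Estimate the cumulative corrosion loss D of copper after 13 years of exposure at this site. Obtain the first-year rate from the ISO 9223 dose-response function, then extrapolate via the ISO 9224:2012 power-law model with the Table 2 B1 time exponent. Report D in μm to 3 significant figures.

copper: temperature factor f = +0.126·(-14.9) = -1.8774
  SO₂ term: 0.0053·14.6^0.26·exp(0.059·40-1.8774) = 0.01724
  Cl⁻ term: 0.01025·485.5^0.27·exp(0.036·40+0.049·-4.9) = 0.1808
  r_corr = 0.01724 + 0.1808 = 0.198 μm/a
Long-term exponent b (ISO 9224 Table 2, B1) = 0.667
  D(13) = 0.198 × 13^0.667 = 0.198 × 5.534 = 1.096 μm

D(13) = 1.10 μm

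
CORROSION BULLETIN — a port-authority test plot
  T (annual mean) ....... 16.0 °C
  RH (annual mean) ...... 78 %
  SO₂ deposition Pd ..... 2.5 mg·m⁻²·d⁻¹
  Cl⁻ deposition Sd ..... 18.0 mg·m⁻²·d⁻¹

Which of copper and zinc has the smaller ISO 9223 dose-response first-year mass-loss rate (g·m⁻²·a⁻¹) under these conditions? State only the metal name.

zinc

copper: f(T) = -0.080·(T−10) [T>10 °C] = -0.4800
  sulphur-dioxide contribution → 0.4149 μm/a
  chloride contribution → 0.8121 μm/a
  ⇒ r_corr(copper) = 1.227 μm/a
  mass loss = 1.227 μm/a × 8.96 g/cm³ = 10.99 g·m⁻²·a⁻¹
zinc: f(T) = -0.071·(T−10) [T>10 °C] = -0.4260
  sulphur-dioxide contribution → 0.456 μm/a
  chloride contribution → 0.661 μm/a
  ⇒ r_corr(zinc) = 1.117 μm/a
  mass loss = 1.117 μm/a × 7.14 g/cm³ = 7.975 g·m⁻²·a⁻¹
Ordering by g·m⁻²·a⁻¹: copper (11) > zinc (7.97)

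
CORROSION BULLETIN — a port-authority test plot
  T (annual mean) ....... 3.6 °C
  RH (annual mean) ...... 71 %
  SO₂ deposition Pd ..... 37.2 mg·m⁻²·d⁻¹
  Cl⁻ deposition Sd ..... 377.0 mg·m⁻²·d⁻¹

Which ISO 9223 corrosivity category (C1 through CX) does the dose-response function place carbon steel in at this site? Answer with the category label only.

C4

carbon steel: f(T) = +0.150·(T−10) [T≤10 °C] = -0.9600
  sulphur-dioxide contribution → 18.38 μm/a
  chloride contribution → 48.53 μm/a
  total first-year rate 66.91 μm/a
Category bounds: 50…80 μm/a bracket r_corr ⇒ C4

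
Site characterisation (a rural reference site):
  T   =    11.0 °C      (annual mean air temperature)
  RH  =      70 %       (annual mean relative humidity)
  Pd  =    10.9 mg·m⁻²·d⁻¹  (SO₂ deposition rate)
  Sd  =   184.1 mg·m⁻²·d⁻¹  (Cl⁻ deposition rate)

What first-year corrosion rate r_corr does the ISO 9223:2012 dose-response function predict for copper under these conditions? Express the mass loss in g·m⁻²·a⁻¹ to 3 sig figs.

r_corr = 13.1 g·m⁻²·a⁻¹

copper: T>10 °C ⇒ hinge -0.080·(11.0−10) = -0.0800
  sulphur-dioxide contribution → 0.5661 μm/a
  chloride contribution → 0.8929 μm/a
  total first-year rate 1.459 μm/a
Convert to mass loss: 1.459 μm/a × 8.96 g/cm³ = 13.07 g·m⁻²·a⁻¹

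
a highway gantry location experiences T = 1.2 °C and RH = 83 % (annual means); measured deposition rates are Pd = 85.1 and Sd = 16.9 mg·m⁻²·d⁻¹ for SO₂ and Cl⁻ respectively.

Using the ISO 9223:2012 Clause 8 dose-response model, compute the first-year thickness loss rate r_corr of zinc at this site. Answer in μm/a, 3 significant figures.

r_corr = 3.16 μm/a

zinc: f(T) = +0.038·(T−10) [T≤10 °C] = -0.3344
  SO₂ term: 0.0129·85.1^0.44·exp(0.046·83-0.3344) = 2.969
  Sd branch = 0.0175·Sd^0.57·e^(0.008·RH+0.085·T) = 0.1886 μm/a
  sum: 2.969 + 0.1886 → r_corr = 3.158 μm/a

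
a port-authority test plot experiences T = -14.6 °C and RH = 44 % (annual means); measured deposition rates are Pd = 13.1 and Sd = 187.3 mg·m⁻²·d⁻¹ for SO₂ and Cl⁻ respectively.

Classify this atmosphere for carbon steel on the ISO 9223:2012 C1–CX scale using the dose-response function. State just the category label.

C2

carbon steel: T≤10 °C ⇒ hinge +0.150·(-14.6−10) = -3.6900
  Pd branch = 1.77·Pd^0.52·e^(0.02·RH+f) = 0.4061 μm/a
  Cl⁻ term: 0.102·187.3^0.62·exp(0.033·44+0.04·-14.6) = 6.231
  sum: 0.4061 + 6.231 → r_corr = 6.637 μm/a
Category bounds: 1.3…25 μm/a bracket r_corr ⇒ C2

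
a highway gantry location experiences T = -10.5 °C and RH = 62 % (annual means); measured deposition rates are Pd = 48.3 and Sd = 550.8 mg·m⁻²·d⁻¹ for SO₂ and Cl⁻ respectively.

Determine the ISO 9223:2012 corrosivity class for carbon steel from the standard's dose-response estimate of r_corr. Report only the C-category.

carbon steel: T≤10 °C ⇒ hinge +0.150·(-10.5−10) = -3.0750
  SO₂ term: 1.77·48.3^0.52·exp(0.02·62-3.0750) = 2.122
  Sd branch = 0.102·Sd^0.62·e^(0.033·RH+0.04·T) = 25.95 μm/a
  sum: 2.122 + 25.95 → r_corr = 28.07 μm/a
28.1 μm/a falls in (25, 50] for carbon steel → category C3

C3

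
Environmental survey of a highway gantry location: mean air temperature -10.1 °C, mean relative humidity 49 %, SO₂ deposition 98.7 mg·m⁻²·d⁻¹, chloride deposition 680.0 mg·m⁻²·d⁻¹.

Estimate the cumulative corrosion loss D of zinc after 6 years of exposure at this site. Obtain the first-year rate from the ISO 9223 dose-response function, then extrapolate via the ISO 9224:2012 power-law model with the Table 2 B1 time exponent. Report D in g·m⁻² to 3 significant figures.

D(6) = 27.1 g·m⁻²

zinc: T≤10 °C ⇒ hinge +0.038·(-10.1−10) = -0.7638
  Pd branch = 0.0129·Pd^0.44·e^(0.046·RH+f) = 0.4318 μm/a
  Cl⁻ term: 0.0175·680.0^0.57·exp(0.008·49+0.085·-10.1) = 0.4518
  sum: 0.4318 + 0.4518 → r_corr = 0.8836 μm/a
Long-term exponent b (ISO 9224 Table 2, B1) = 0.813
  D(6) = 0.8836 × 6^0.813 = 0.8836 × 4.292 = 3.792 μm
  Mass loss = 3.792 μm × 7.14 g/cm³ = 27.08 g·m⁻²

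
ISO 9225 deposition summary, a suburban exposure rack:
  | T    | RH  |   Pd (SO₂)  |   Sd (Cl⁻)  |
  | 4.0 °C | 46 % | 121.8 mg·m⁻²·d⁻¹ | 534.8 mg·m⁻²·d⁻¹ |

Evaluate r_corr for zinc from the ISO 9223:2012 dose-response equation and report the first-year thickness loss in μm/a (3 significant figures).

zinc: temperature factor f = +0.038·(-6.0) = -0.2280
  Pd branch = 0.0129·Pd^0.44·e^(0.046·RH+f) = 0.7051 μm/a
  Cl⁻ term: 0.0175·534.8^0.57·exp(0.008·46+0.085·4.0) = 1.275
  r_corr = 0.7051 + 1.275 = 1.98 μm/a

r_corr = 1.98 μm/a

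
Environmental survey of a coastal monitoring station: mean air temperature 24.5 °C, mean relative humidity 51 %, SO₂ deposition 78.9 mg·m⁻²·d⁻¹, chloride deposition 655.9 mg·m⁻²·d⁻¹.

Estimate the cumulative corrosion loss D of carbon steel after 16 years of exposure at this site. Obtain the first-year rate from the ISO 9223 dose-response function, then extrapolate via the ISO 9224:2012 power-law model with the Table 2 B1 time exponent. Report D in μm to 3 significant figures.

D(16) = 441 μm

carbon steel: T>10 °C ⇒ hinge -0.054·(24.5−10) = -0.7830
  SO₂ term: 1.77·78.9^0.52·exp(0.02·51-0.7830) = 21.75
  Cl⁻ term: 0.102·655.9^0.62·exp(0.033·51+0.04·24.5) = 81.58
  sum: 21.75 + 81.58 → r_corr = 103.3 μm/a
Long-term exponent b (ISO 9224 Table 2, B1) = 0.523
  D(16) = 103.3 × 16^0.523 = 103.3 × 4.263 = 440.5 μm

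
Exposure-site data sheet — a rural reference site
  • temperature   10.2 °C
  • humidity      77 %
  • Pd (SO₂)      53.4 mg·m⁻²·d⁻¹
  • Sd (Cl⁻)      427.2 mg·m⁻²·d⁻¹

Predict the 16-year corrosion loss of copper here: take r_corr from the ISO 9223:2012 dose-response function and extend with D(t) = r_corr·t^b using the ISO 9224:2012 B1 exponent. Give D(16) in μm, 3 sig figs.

D(16) = 17.6 μm

copper: f(T) = -0.080·(T−10) [T>10 °C] = -0.0160
  sulphur-dioxide contribution → 1.379 μm/a
  chloride contribution → 1.386 μm/a
  ⇒ r_corr(copper) = 2.765 μm/a
Long-term exponent b (ISO 9224 Table 2, B1) = 0.667
  D(16) = 2.765 × 16^0.667 = 2.765 × 6.355 = 17.57 μm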